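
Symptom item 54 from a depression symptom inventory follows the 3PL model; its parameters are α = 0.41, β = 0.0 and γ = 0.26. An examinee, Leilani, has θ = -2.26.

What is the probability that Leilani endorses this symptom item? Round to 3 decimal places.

0.470

P(θ) = γ + (1 − γ) · 1 / (1 + exp(−α(θ − β)))
Exponent: 0.41 × (-2.26 − 0.0) = -0.9266
1/(1 + e^{0.9266}) = 0.2836
P = 0.26 + 0.74 × 0.2836 = 0.4699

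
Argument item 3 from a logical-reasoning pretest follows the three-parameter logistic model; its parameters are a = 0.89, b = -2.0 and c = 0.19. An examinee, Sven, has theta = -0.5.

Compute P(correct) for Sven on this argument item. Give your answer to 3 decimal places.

0.831

P(theta) = c + (1 − c) · 1 / (1 + exp(−a(theta − b)))
Exponent: 0.89 × (-0.5 − (-2.0)) = 1.3350
1/(1 + e^{-1.3350}) = 0.7917
P = 0.19 + 0.81 × 0.7917 = 0.8312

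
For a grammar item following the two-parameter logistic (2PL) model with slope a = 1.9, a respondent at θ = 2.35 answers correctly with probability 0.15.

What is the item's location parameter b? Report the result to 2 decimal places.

P(θ) = 1 / (1 + exp(−a(θ − b)))
logit(0.15) = ln(0.15/0.85) = -1.7346
b = θ − logit/(a) = 2.35 − (-1.7346)/1.9000 = 3.2629

3.26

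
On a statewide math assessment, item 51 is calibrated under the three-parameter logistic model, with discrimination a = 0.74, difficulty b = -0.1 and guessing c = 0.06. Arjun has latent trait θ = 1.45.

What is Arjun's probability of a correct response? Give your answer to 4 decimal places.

P(θ) = c + (1 − c) · 1 / (1 + exp(−a(θ − b)))
Exponent: 0.74 × (1.45 − (-0.1)) = 1.1470
1/(1 + e^{-1.1470}) = 0.7590
P = 0.06 + 0.94 × 0.7590 = 0.7734

0.7734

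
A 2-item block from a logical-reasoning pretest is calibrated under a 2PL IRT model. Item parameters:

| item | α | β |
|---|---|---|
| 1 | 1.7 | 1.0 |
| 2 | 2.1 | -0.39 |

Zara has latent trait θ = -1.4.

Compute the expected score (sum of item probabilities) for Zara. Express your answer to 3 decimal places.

P(θ) = 1 / (1 + exp(−α(θ − β)))
P_1 = 1/(1+e^{4.0800}) = 0.0166
P_2 = 1/(1+e^{2.1210}) = 0.1071
E[score] = 0.0166 + 0.1071 = 0.1237

0.124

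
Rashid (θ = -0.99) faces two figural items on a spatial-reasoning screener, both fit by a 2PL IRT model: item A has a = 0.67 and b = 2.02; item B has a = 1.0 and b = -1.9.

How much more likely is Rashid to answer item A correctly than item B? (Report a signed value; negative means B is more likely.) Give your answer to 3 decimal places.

-0.596

P(θ) = 1 / (1 + exp(−a(θ − b)))
P_A = 0.1175
P_B = 0.7130
P_A − P_B = -0.5955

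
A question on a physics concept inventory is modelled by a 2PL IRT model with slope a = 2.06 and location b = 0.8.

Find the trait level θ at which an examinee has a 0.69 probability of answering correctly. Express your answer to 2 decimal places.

1.19

P(θ) = 1 / (1 + exp(−a(θ − b)))
logit = ln(0.6900/0.3100) = 0.8001
θ = b + logit/(a) = 0.8 + 0.8001/2.0600 = 1.1884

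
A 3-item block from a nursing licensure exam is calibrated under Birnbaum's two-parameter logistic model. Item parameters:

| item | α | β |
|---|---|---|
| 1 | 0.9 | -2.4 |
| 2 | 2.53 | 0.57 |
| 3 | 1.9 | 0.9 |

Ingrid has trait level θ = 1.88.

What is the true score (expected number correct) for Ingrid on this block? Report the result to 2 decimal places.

2.81

P(θ) = 1 / (1 + exp(−α(θ − β)))
P_1 = 1/(1+e^{-3.8520}) = 0.9792
P_2 = 1/(1+e^{-3.3143}) = 0.9649
P_3 = 1/(1+e^{-1.8620}) = 0.8655
E[score] = 0.9792 + 0.9649 + 0.8655 = 2.8097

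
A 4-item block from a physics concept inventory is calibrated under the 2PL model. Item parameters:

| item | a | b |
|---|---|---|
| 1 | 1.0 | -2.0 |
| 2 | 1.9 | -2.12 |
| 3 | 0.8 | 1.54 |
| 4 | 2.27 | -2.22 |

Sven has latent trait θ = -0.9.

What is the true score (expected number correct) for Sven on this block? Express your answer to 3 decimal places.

P(θ) = 1 / (1 + exp(−a(θ − b)))
P_1 = 1/(1+e^{-1.1000}) = 0.7503
P_2 = 1/(1+e^{-2.3180}) = 0.9104
P_3 = 1/(1+e^{1.9520}) = 0.1243
P_4 = 1/(1+e^{-2.9964}) = 0.9524
E[score] = 0.7503 + 0.9104 + 0.1243 + 0.9524 = 2.7374

2.737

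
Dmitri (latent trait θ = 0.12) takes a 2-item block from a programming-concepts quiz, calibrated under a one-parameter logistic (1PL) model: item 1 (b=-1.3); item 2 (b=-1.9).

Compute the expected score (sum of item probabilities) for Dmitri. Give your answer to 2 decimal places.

1.69

P(θ) = 1 / (1 + exp(−(θ − b)))
P_1 = 1/(1+e^{-1.4200}) = 0.8053
P_2 = 1/(1+e^{-2.0200}) = 0.8829
E[score] = 0.8053 + 0.8829 = 1.6882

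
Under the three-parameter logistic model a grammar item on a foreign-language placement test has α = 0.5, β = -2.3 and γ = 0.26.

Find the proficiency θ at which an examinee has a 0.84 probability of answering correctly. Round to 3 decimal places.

P(θ) = γ + (1 − γ) · 1 / (1 + exp(−α(θ − β)))
Remove guessing floor: (0.84 − 0.26)/(1 − 0.26) = 0.7838
logit = ln(0.7838/0.2162) = 1.2879
θ = β + logit/(α) = -2.3 + 1.2879/0.5000 = 0.2757

0.276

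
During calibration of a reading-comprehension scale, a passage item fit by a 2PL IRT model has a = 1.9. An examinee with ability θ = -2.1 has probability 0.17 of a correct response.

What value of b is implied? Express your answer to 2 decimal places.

-1.27

P(θ) = 1 / (1 + exp(−a(θ − b)))
logit(0.17) = ln(0.17/0.83) = -1.5856
b = θ − logit/(a) = -2.1 − (-1.5856)/1.9000 = -1.2655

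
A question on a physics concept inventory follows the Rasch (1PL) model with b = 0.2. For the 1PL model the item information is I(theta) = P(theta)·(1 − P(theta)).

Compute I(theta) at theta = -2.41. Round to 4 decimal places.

0.0638

P = 1/(1+e^{2.6100}) = 0.0685
P(1−P) = 0.0685 × 0.9315 = 0.0638
I = P(1−P) = 0.06381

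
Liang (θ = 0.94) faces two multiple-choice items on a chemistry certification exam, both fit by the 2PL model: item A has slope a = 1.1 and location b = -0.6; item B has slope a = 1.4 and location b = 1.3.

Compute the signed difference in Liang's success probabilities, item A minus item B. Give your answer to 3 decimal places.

0.468

P(θ) = 1 / (1 + exp(−a(θ − b)))
P_A = 0.8447
P_B = 0.3766
P_A − P_B = 0.4681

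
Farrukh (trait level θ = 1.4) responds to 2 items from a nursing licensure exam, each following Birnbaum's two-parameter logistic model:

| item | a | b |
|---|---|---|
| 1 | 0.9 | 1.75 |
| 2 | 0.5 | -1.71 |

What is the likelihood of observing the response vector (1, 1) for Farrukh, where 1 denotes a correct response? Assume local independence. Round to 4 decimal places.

P(θ) = 1 / (1 + exp(−a(θ − b)))
P_1 = 1/(1+e^{0.3150}) = 0.4219
P_2 = 1/(1+e^{-1.5550}) = 0.8256
L = P_1 × P_2 = 0.4219 × 0.8256 = 0.34833

0.3483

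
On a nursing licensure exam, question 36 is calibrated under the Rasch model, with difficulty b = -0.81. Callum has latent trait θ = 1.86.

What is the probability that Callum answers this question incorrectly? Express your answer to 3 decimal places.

0.065

P(θ) = 1 / (1 + exp(−(θ − b)))
Exponent: (1.86 − (-0.81)) = 2.6700
1/(1 + e^{-2.6700}) = 0.9352
P = 0.9352
P(incorrect) = 1 − 0.9352 = 0.0648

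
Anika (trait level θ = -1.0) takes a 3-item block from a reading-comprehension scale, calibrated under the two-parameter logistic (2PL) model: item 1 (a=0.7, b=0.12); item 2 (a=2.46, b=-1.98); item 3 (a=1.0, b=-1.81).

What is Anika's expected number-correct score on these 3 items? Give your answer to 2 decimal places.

P(θ) = 1 / (1 + exp(−a(θ − b)))
P_1 = 1/(1+e^{0.7840}) = 0.3135
P_2 = 1/(1+e^{-2.4108}) = 0.9176
P_3 = 1/(1+e^{-0.8100}) = 0.6921
E[score] = 0.3135 + 0.9176 + 0.6921 = 1.9232

1.92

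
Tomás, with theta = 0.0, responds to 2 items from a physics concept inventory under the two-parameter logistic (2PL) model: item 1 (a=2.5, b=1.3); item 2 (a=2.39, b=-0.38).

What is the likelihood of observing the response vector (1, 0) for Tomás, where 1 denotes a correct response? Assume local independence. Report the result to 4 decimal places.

0.0107

P(theta) = 1 / (1 + exp(−a(theta − b)))
P_1 = 1/(1+e^{3.2500}) = 0.0373
P_2 = 1/(1+e^{-0.9082}) = 0.7126
L = P_1 × (1−P_2) = 0.0373 × 0.2874 = 0.01073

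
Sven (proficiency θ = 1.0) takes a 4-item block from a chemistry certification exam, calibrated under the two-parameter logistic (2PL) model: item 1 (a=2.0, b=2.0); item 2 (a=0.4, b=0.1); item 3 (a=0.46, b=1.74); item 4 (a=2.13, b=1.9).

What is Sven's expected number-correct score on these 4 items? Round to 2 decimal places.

P(θ) = 1 / (1 + exp(−a(θ − b)))
P_1 = 1/(1+e^{2.0000}) = 0.1192
P_2 = 1/(1+e^{-0.3600}) = 0.5890
P_3 = 1/(1+e^{0.3404}) = 0.4157
P_4 = 1/(1+e^{1.9170}) = 0.1282
E[score] = 0.1192 + 0.5890 + 0.4157 + 0.1282 = 1.2522

1.25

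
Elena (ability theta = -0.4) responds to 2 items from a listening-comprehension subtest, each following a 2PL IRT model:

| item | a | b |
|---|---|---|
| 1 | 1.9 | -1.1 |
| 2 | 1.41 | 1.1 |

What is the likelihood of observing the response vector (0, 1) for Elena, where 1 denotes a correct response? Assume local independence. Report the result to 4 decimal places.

0.0225

P(theta) = 1 / (1 + exp(−a(theta − b)))
P_1 = 1/(1+e^{-1.3300}) = 0.7908
P_2 = 1/(1+e^{2.1150}) = 0.1076
L = (1−P_1) × P_2 = 0.2092 × 0.1076 = 0.02252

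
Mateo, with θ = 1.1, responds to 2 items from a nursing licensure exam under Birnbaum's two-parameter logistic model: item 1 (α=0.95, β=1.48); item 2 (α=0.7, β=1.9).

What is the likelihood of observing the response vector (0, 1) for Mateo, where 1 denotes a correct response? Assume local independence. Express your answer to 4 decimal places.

P(θ) = 1 / (1 + exp(−α(θ − β)))
P_1 = 1/(1+e^{0.3610}) = 0.4107
P_2 = 1/(1+e^{0.5600}) = 0.3635
L = (1−P_1) × P_2 = 0.5893 × 0.3635 = 0.21423

0.2142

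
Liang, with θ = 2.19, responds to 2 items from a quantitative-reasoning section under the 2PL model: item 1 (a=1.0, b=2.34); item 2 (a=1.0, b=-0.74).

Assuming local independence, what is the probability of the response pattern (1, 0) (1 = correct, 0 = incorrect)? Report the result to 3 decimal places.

0.023

P(θ) = 1 / (1 + exp(−a(θ − b)))
P_1 = 1/(1+e^{0.1500}) = 0.4626
P_2 = 1/(1+e^{-2.9300}) = 0.9493
L = P_1 × (1−P_2) = 0.4626 × 0.0507 = 0.02345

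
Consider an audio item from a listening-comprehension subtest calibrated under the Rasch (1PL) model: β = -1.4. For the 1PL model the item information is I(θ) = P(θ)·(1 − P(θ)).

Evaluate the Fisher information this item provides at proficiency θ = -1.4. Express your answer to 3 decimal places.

0.250

P = 1/(1+e^{0.0000}) = 0.5000
P(1−P) = 0.5000 × 0.5000 = 0.2500
I = P(1−P) = 0.25000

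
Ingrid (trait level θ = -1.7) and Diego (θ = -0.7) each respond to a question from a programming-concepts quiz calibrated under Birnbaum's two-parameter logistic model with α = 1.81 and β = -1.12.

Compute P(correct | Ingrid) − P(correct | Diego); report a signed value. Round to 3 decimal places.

-0.422

P(θ) = 1 / (1 + exp(−α(θ − β)))
P(Ingrid) = 0.2593  [exponent -1.0498]
P(Diego) = 0.6814  [exponent 0.7602]
Difference = 0.2593 − 0.6814 = -0.4221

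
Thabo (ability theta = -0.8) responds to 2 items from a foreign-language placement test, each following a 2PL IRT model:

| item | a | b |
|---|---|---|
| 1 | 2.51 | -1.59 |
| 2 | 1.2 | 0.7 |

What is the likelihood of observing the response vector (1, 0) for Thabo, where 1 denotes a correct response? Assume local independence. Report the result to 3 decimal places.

P(theta) = 1 / (1 + exp(−a(theta − b)))
P_1 = 1/(1+e^{-1.9829}) = 0.8790
P_2 = 1/(1+e^{1.8000}) = 0.1419
L = P_1 × (1−P_2) = 0.8790 × 0.8581 = 0.75430

0.754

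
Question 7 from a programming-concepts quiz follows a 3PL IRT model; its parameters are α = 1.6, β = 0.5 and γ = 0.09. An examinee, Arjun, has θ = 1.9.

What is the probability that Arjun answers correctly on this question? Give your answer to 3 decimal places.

0.912

P(θ) = γ + (1 − γ) · 1 / (1 + exp(−α(θ − β)))
Exponent: 1.6 × (1.9 − 0.5) = 2.2400
1/(1 + e^{-2.2400}) = 0.9038
P = 0.09 + 0.91 × 0.9038 = 0.9124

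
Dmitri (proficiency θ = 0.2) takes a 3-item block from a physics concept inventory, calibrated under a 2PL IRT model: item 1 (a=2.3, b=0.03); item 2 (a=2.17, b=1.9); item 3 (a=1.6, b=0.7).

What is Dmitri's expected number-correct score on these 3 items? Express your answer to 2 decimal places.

P(θ) = 1 / (1 + exp(−a(θ − b)))
P_1 = 1/(1+e^{-0.3910}) = 0.5965
P_2 = 1/(1+e^{3.6890}) = 0.0244
P_3 = 1/(1+e^{0.8000}) = 0.3100
E[score] = 0.5965 + 0.0244 + 0.3100 = 0.9309

0.93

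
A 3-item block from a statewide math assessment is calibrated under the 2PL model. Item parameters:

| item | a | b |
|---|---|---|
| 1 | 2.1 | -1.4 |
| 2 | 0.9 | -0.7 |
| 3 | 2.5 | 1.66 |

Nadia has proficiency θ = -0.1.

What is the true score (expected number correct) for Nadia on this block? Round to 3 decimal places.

P(θ) = 1 / (1 + exp(−a(θ − b)))
P_1 = 1/(1+e^{-2.7300}) = 0.9388
P_2 = 1/(1+e^{-0.5400}) = 0.6318
P_3 = 1/(1+e^{4.4000}) = 0.0121
E[score] = 0.9388 + 0.6318 + 0.0121 = 1.5827

1.583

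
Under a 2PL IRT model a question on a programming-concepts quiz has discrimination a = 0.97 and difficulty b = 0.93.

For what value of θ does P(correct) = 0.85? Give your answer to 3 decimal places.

P(θ) = 1 / (1 + exp(−a(θ − b)))
logit = ln(0.8500/0.1500) = 1.7346
θ = b + logit/(a) = 0.93 + 1.7346/0.9700 = 2.7182

2.718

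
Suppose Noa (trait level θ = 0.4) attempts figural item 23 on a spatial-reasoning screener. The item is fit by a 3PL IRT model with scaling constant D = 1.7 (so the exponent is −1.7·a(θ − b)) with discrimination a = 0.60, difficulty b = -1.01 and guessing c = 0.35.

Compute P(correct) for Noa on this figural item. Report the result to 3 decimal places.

P(θ) = c + (1 − c) · 1 / (1 + exp(−D·a(θ − b)))
Exponent: 1.7 × 0.60 × (0.4 − (-1.01)) = 1.4382
1/(1 + e^{-1.4382}) = 0.8082
P = 0.35 + 0.65 × 0.8082 = 0.8753

0.875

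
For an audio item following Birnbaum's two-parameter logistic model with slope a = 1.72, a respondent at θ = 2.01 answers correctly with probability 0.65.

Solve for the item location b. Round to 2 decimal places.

1.65

P(θ) = 1 / (1 + exp(−a(θ − b)))
logit(0.65) = ln(0.65/0.35) = 0.6190
b = θ − logit/(a) = 2.01 − 0.6190/1.7200 = 1.6501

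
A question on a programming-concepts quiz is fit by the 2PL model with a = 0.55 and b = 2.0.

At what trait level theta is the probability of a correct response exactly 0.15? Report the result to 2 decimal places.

-1.15

P(theta) = 1 / (1 + exp(−a(theta − b)))
logit = ln(0.1500/0.8500) = -1.7346
theta = b + logit/(a) = 2.0 + (-1.7346)/0.5500 = -1.1538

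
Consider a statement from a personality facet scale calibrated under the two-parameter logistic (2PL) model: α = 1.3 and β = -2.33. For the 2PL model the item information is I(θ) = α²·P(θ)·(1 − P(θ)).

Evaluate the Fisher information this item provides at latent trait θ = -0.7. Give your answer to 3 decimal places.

P = 1/(1+e^{-2.1190}) = 0.8927
P(1−P) = 0.8927 × 0.1073 = 0.0958
I = α² × P(1−P) = 1.3² × 0.0958 = 0.16183

0.162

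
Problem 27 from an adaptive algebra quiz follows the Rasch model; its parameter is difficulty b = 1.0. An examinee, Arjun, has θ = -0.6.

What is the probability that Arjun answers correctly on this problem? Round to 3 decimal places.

P(θ) = 1 / (1 + exp(−(θ − b)))
Exponent: (-0.6 − 1.0) = -1.6000
1/(1 + e^{1.6000}) = 0.1680
P = 0.1680

0.168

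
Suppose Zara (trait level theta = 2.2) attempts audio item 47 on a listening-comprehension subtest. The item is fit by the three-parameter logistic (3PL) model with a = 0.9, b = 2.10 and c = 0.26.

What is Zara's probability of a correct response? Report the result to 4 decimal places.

P(theta) = c + (1 − c) · 1 / (1 + exp(−a(theta − b)))
Exponent: 0.9 × (2.2 − 2.10) = 0.0900
1/(1 + e^{-0.0900}) = 0.5225
P = 0.26 + 0.74 × 0.5225 = 0.6466

0.6466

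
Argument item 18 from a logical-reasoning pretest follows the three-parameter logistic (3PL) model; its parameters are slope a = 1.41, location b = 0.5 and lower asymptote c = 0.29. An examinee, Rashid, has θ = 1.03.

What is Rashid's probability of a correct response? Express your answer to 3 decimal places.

0.772

P(θ) = c + (1 − c) · 1 / (1 + exp(−a(θ − b)))
Exponent: 1.41 × (1.03 − 0.5) = 0.7473
1/(1 + e^{-0.7473}) = 0.6786
P = 0.29 + 0.71 × 0.6786 = 0.7718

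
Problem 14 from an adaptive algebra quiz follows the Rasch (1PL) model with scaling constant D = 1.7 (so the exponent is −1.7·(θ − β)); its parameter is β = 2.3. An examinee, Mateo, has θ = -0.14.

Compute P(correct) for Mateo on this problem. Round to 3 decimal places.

0.016

P(θ) = 1 / (1 + exp(−D·(θ − β)))
Exponent: 1.7 × (-0.14 − 2.3) = -4.1480
1/(1 + e^{4.1480}) = 0.0156
P = 0.0156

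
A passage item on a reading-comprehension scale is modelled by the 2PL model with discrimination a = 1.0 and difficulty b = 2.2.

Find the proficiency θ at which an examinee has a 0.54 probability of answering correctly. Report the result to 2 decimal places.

2.36

P(θ) = 1 / (1 + exp(−a(θ − b)))
logit = ln(0.5400/0.4600) = 0.1603
θ = b + logit/(a) = 2.2 + 0.1603/1.0000 = 2.3603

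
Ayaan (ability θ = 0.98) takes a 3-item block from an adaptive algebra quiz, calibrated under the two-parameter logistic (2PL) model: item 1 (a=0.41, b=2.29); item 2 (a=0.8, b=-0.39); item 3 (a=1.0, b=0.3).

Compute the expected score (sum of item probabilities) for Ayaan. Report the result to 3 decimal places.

P(θ) = 1 / (1 + exp(−a(θ − b)))
P_1 = 1/(1+e^{0.5371}) = 0.3689
P_2 = 1/(1+e^{-1.0960}) = 0.7495
P_3 = 1/(1+e^{-0.6800}) = 0.6637
E[score] = 0.3689 + 0.7495 + 0.6637 = 1.7821

1.782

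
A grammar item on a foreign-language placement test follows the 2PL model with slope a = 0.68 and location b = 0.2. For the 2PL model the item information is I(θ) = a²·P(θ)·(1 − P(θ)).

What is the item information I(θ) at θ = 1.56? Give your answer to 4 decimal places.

P = 1/(1+e^{-0.9248}) = 0.7160
P(1−P) = 0.7160 × 0.2840 = 0.2033
I = a² × P(1−P) = 0.68² × 0.2033 = 0.09402

0.0940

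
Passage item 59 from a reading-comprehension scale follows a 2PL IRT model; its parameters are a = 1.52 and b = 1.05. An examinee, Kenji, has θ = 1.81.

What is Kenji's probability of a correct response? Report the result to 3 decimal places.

P(θ) = 1 / (1 + exp(−a(θ − b)))
Exponent: 1.52 × (1.81 − 1.05) = 1.1552
1/(1 + e^{-1.1552}) = 0.7605

0.760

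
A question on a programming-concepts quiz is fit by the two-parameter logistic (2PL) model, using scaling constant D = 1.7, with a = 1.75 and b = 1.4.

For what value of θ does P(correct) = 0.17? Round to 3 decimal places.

P(θ) = 1 / (1 + exp(−D·a(θ − b)))
logit = ln(0.1700/0.8300) = -1.5856
θ = b + logit/(1.7·a) = 1.4 + (-1.5856)/2.9750 = 0.8670

0.867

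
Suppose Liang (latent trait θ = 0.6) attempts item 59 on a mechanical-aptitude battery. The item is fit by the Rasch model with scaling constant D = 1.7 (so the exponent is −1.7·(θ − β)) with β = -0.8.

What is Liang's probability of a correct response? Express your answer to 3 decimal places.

0.915

P(θ) = 1 / (1 + exp(−D·(θ − β)))
Exponent: 1.7 × (0.6 − (-0.8)) = 2.3800
1/(1 + e^{-2.3800}) = 0.9153
P = 0.9153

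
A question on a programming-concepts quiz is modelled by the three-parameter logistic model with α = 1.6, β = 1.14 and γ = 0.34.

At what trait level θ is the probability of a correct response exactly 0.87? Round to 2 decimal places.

P(θ) = γ + (1 − γ) · 1 / (1 + exp(−α(θ − β)))
Remove guessing floor: (0.87 − 0.34)/(1 − 0.34) = 0.8030
logit = ln(0.8030/0.1970) = 1.4053
θ = β + logit/(α) = 1.14 + 1.4053/1.6000 = 2.0183

2.02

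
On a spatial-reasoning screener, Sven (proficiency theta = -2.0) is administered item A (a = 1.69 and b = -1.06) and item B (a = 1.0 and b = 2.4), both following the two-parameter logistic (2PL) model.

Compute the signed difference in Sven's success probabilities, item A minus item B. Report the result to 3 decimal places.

0.157

P(theta) = 1 / (1 + exp(−a(theta − b)))
P_A = 0.1696
P_B = 0.0121
P_A − P_B = 0.1575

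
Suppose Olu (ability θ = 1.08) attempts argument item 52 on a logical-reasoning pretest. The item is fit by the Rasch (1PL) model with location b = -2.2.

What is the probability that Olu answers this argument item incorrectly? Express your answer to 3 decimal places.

P(θ) = 1 / (1 + exp(−(θ − b)))
Exponent: (1.08 − (-2.2)) = 3.2800
1/(1 + e^{-3.2800}) = 0.9637
P = 0.9637
P(incorrect) = 1 − 0.9637 = 0.0363

0.036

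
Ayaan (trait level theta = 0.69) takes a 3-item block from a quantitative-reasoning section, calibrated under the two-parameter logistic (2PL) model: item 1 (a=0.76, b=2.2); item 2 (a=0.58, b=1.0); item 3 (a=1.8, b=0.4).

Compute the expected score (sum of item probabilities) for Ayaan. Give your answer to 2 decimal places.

1.32

P(theta) = 1 / (1 + exp(−a(theta − b)))
P_1 = 1/(1+e^{1.1476}) = 0.2409
P_2 = 1/(1+e^{0.1798}) = 0.4552
P_3 = 1/(1+e^{-0.5220}) = 0.6276
E[score] = 0.2409 + 0.4552 + 0.6276 = 1.3237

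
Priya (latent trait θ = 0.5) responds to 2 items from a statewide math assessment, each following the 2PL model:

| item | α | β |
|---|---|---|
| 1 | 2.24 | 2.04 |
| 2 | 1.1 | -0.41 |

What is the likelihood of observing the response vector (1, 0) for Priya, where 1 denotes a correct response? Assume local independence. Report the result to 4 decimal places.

0.0083

P(θ) = 1 / (1 + exp(−α(θ − β)))
P_1 = 1/(1+e^{3.4496}) = 0.0308
P_2 = 1/(1+e^{-1.0010}) = 0.7313
L = P_1 × (1−P_2) = 0.0308 × 0.2687 = 0.00827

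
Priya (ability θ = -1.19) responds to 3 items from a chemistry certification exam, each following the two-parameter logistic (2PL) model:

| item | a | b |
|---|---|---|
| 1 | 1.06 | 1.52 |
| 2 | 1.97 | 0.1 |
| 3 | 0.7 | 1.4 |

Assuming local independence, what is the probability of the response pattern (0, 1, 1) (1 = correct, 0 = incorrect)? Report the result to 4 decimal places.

0.0097

P(θ) = 1 / (1 + exp(−a(θ − b)))
P_1 = 1/(1+e^{2.8726}) = 0.0535
P_2 = 1/(1+e^{2.5413}) = 0.0730
P_3 = 1/(1+e^{1.8130}) = 0.1403
L = (1−P_1) × P_2 × P_3 = 0.9465 × 0.0730 × 0.1403 = 0.00969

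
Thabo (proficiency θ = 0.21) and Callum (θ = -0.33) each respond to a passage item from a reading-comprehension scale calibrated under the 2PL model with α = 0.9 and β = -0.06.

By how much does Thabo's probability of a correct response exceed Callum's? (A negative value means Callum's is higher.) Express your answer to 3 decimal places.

P(θ) = 1 / (1 + exp(−α(θ − β)))
P(Thabo) = 0.5605  [exponent 0.2430]
P(Callum) = 0.4395  [exponent -0.2430]
Difference = 0.5605 − 0.4395 = 0.1209

0.121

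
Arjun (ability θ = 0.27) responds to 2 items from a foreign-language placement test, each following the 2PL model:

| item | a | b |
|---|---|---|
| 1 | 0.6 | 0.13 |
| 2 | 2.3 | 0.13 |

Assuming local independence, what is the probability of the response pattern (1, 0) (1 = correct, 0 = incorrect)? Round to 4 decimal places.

0.2189

P(θ) = 1 / (1 + exp(−a(θ − b)))
P_1 = 1/(1+e^{-0.0840}) = 0.5210
P_2 = 1/(1+e^{-0.3220}) = 0.5798
L = P_1 × (1−P_2) = 0.5210 × 0.4202 = 0.21891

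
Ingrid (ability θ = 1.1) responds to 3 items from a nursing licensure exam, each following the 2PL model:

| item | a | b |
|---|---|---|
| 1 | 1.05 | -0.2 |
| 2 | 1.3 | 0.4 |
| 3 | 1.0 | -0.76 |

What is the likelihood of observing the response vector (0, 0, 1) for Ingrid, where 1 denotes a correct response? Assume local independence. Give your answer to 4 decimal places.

P(θ) = 1 / (1 + exp(−a(θ − b)))
P_1 = 1/(1+e^{-1.3650}) = 0.7966
P_2 = 1/(1+e^{-0.9100}) = 0.7130
P_3 = 1/(1+e^{-1.8600}) = 0.8653
L = (1−P_1) × (1−P_2) × P_3 = 0.2034 × 0.2870 × 0.8653 = 0.05052

0.0505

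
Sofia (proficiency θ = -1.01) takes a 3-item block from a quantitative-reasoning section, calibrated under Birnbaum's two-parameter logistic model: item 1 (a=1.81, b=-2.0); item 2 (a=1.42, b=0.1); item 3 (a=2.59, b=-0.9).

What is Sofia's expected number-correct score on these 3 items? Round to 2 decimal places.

1.46

P(θ) = 1 / (1 + exp(−a(θ − b)))
P_1 = 1/(1+e^{-1.7919}) = 0.8572
P_2 = 1/(1+e^{1.5762}) = 0.1713
P_3 = 1/(1+e^{0.2849}) = 0.4293
E[score] = 0.8572 + 0.1713 + 0.4293 = 1.4577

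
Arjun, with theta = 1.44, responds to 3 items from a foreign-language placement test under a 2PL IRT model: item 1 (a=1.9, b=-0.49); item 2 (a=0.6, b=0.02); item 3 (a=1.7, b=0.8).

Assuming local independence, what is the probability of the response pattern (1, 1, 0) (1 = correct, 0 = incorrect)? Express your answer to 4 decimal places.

0.1722

P(theta) = 1 / (1 + exp(−a(theta − b)))
P_1 = 1/(1+e^{-3.6670}) = 0.9751
P_2 = 1/(1+e^{-0.8520}) = 0.7010
P_3 = 1/(1+e^{-1.0880}) = 0.7480
L = P_1 × P_2 × (1−P_3) = 0.9751 × 0.7010 × 0.2520 = 0.17224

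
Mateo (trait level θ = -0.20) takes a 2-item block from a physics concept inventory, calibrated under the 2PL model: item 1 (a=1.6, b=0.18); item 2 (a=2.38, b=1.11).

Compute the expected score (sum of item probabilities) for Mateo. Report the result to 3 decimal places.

P(θ) = 1 / (1 + exp(−a(θ − b)))
P_1 = 1/(1+e^{0.6080}) = 0.3525
P_2 = 1/(1+e^{3.1178}) = 0.0424
E[score] = 0.3525 + 0.0424 = 0.3949

0.395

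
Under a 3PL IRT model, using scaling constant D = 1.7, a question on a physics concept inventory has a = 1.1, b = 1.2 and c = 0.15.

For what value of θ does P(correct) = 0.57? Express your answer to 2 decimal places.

P(θ) = c + (1 − c) · 1 / (1 + exp(−D·a(θ − b)))
Remove guessing floor: (0.57 − 0.15)/(1 − 0.15) = 0.4941
logit = ln(0.4941/0.5059) = -0.0235
θ = b + logit/(1.7·a) = 1.2 + (-0.0235)/1.8700 = 1.1874

1.19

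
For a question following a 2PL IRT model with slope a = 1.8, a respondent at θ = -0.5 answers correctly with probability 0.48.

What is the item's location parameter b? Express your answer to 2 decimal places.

-0.46

P(θ) = 1 / (1 + exp(−a(θ − b)))
logit(0.48) = ln(0.48/0.52) = -0.0800
b = θ − logit/(a) = -0.5 − (-0.0800)/1.8000 = -0.4555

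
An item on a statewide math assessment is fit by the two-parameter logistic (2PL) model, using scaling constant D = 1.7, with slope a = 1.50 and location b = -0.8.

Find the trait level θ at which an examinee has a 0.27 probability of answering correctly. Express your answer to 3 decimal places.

P(θ) = 1 / (1 + exp(−D·a(θ − b)))
logit = ln(0.2700/0.7300) = -0.9946
θ = b + logit/(1.7·a) = -0.8 + (-0.9946)/2.5500 = -1.1900

-1.190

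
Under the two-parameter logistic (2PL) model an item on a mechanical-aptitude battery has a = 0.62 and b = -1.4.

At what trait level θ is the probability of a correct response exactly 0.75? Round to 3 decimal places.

P(θ) = 1 / (1 + exp(−a(θ − b)))
logit = ln(0.7500/0.2500) = 1.0986
θ = b + logit/(a) = -1.4 + 1.0986/0.6200 = 0.3720

0.372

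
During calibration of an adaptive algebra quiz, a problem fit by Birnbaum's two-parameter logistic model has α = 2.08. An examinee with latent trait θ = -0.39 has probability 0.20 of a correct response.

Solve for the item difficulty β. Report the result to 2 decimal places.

0.28

P(θ) = 1 / (1 + exp(−α(θ − β)))
logit(0.20) = ln(0.20/0.80) = -1.3863
β = θ − logit/(α) = -0.39 − (-1.3863)/2.0800 = 0.2765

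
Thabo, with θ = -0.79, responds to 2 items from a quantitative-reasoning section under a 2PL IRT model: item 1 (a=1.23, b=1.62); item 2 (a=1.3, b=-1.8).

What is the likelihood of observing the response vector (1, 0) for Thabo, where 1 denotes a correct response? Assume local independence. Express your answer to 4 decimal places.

0.0104

P(θ) = 1 / (1 + exp(−a(θ − b)))
P_1 = 1/(1+e^{2.9643}) = 0.0491
P_2 = 1/(1+e^{-1.3130}) = 0.7880
L = P_1 × (1−P_2) = 0.0491 × 0.2120 = 0.01040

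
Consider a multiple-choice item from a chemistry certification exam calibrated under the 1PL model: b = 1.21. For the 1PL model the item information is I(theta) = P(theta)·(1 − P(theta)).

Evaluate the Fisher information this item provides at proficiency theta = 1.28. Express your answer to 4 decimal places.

P = 1/(1+e^{-0.0700}) = 0.5175
P(1−P) = 0.5175 × 0.4825 = 0.2497
I = P(1−P) = 0.24969

0.2497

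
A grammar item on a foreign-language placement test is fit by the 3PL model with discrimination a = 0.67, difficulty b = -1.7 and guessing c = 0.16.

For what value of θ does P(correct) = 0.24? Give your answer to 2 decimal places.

-5.06

P(θ) = c + (1 − c) · 1 / (1 + exp(−a(θ − b)))
Remove guessing floor: (0.24 − 0.16)/(1 − 0.16) = 0.0952
logit = ln(0.0952/0.9048) = -2.2513
θ = b + logit/(a) = -1.7 + (-2.2513)/0.6700 = -5.0601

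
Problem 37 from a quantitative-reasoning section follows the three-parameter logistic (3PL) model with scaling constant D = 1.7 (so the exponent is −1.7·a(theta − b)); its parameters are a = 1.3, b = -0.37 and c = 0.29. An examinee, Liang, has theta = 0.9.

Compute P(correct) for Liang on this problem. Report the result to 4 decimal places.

0.9596

P(theta) = c + (1 − c) · 1 / (1 + exp(−D·a(theta − b)))
Exponent: 1.7 × 1.3 × (0.9 − (-0.37)) = 2.8067
1/(1 + e^{-2.8067}) = 0.9430
P = 0.29 + 0.71 × 0.9430 = 0.9596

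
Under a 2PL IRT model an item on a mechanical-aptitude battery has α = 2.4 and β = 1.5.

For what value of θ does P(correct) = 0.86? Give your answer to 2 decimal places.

2.26

P(θ) = 1 / (1 + exp(−α(θ − β)))
logit = ln(0.8600/0.1400) = 1.8153
θ = β + logit/(α) = 1.5 + 1.8153/2.4000 = 2.2564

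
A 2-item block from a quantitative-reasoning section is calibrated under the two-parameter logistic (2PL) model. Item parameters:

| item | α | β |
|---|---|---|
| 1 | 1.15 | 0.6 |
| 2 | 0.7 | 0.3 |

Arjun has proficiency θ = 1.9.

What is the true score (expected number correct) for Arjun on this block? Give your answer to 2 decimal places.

1.57

P(θ) = 1 / (1 + exp(−α(θ − β)))
P_1 = 1/(1+e^{-1.4950}) = 0.8168
P_2 = 1/(1+e^{-1.1200}) = 0.7540
E[score] = 0.8168 + 0.7540 = 1.5708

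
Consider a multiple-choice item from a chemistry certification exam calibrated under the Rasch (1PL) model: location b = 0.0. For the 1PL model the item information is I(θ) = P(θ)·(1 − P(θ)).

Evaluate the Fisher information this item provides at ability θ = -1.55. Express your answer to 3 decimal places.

0.144

P = 1/(1+e^{1.5500}) = 0.1751
P(1−P) = 0.1751 × 0.8249 = 0.1444
I = P(1−P) = 0.14443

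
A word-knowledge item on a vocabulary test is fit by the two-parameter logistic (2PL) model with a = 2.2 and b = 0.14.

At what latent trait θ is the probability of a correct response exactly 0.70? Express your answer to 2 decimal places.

P(θ) = 1 / (1 + exp(−a(θ − b)))
logit = ln(0.7000/0.3000) = 0.8473
θ = b + logit/(a) = 0.14 + 0.8473/2.2000 = 0.5251

0.53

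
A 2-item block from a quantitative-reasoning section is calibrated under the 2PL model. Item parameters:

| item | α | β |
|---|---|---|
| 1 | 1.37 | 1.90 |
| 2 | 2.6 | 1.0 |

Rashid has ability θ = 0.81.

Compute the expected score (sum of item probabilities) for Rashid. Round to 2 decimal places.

P(θ) = 1 / (1 + exp(−α(θ − β)))
P_1 = 1/(1+e^{1.4933}) = 0.1834
P_2 = 1/(1+e^{0.4940}) = 0.3790
E[score] = 0.1834 + 0.3790 = 0.5624

0.56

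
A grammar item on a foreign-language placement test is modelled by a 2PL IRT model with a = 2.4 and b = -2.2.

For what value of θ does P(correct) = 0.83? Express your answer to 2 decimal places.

-1.54

P(θ) = 1 / (1 + exp(−a(θ − b)))
logit = ln(0.8300/0.1700) = 1.5856
θ = b + logit/(a) = -2.2 + 1.5856/2.4000 = -1.5393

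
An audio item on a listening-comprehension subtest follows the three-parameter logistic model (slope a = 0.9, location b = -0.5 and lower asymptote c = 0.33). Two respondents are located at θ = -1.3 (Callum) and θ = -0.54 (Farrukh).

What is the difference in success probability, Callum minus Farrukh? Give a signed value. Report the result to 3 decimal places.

-0.110

P(θ) = c + (1 − c) · 1 / (1 + exp(−a(θ − b)))
P(Callum) = 0.5494  [exponent -0.7200]
P(Farrukh) = 0.6590  [exponent -0.0360]
Difference = 0.5494 − 0.6590 = -0.1096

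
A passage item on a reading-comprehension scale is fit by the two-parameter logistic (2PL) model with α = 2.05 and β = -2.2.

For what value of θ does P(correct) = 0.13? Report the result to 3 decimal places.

P(θ) = 1 / (1 + exp(−α(θ − β)))
logit = ln(0.1300/0.8700) = -1.9010
θ = β + logit/(α) = -2.2 + (-1.9010)/2.0500 = -3.1273

-3.127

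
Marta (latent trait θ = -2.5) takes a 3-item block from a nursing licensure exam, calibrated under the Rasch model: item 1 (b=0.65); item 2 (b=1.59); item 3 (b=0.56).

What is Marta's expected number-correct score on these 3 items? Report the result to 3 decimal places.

0.102

P(θ) = 1 / (1 + exp(−(θ − b)))
P_1 = 1/(1+e^{3.1500}) = 0.0411
P_2 = 1/(1+e^{4.0900}) = 0.0165
P_3 = 1/(1+e^{3.0600}) = 0.0448
E[score] = 0.0411 + 0.0165 + 0.0448 = 0.1023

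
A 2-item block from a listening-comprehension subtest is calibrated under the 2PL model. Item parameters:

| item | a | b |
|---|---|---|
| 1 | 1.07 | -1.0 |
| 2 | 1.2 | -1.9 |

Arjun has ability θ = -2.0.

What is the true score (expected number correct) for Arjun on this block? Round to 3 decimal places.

0.725

P(θ) = 1 / (1 + exp(−a(θ − b)))
P_1 = 1/(1+e^{1.0700}) = 0.2554
P_2 = 1/(1+e^{0.1200}) = 0.4700
E[score] = 0.2554 + 0.4700 = 0.7254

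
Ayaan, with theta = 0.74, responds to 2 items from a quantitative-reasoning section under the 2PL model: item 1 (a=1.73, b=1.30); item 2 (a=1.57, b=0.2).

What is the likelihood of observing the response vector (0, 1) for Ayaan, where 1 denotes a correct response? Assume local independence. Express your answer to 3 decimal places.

0.507

P(theta) = 1 / (1 + exp(−a(theta − b)))
P_1 = 1/(1+e^{0.9688}) = 0.2751
P_2 = 1/(1+e^{-0.8478}) = 0.7001
L = (1−P_1) × P_2 = 0.7249 × 0.7001 = 0.50749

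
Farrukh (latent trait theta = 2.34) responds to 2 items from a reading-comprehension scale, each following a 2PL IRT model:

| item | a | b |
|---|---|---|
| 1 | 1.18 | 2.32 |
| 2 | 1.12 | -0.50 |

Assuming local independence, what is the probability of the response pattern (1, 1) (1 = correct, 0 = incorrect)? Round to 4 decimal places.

P(theta) = 1 / (1 + exp(−a(theta − b)))
P_1 = 1/(1+e^{-0.0236}) = 0.5059
P_2 = 1/(1+e^{-3.1808}) = 0.9601
L = P_1 × P_2 = 0.5059 × 0.9601 = 0.48572

0.4857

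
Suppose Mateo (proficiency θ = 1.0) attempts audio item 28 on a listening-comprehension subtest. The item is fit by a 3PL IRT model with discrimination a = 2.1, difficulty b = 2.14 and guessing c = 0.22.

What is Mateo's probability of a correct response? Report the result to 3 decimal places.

0.285

P(θ) = c + (1 − c) · 1 / (1 + exp(−a(θ − b)))
Exponent: 2.1 × (1.0 − 2.14) = -2.3940
1/(1 + e^{2.3940}) = 0.0836
P = 0.22 + 0.78 × 0.0836 = 0.2852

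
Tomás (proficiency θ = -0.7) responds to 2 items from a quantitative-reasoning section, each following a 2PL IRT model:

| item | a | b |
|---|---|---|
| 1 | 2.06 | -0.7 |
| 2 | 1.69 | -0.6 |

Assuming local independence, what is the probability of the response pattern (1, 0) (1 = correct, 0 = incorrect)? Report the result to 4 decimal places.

0.2711

P(θ) = 1 / (1 + exp(−a(θ − b)))
P_1 = 1/(1+e^{0.0000}) = 0.5000
P_2 = 1/(1+e^{0.1690}) = 0.4579
L = P_1 × (1−P_2) = 0.5000 × 0.5421 = 0.27107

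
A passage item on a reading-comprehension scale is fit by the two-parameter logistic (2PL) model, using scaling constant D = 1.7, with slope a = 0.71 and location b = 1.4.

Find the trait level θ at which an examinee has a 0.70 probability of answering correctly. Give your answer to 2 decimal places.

P(θ) = 1 / (1 + exp(−D·a(θ − b)))
logit = ln(0.7000/0.3000) = 0.8473
θ = b + logit/(1.7·a) = 1.4 + 0.8473/1.2070 = 2.1020

2.10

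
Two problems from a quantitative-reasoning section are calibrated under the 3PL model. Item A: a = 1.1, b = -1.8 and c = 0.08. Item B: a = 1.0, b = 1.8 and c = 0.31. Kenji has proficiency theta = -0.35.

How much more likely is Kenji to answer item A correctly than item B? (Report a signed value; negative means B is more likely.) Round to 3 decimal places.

0.463

P(theta) = c + (1 − c) · 1 / (1 + exp(−a(theta − b)))
P_A = 0.8448
P_B = 0.3820
P_A − P_B = 0.4628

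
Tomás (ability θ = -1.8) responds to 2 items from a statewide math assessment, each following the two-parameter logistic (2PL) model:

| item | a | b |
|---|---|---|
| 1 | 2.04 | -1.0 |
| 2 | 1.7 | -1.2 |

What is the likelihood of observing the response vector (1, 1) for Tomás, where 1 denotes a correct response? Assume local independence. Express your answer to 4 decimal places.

0.0433

P(θ) = 1 / (1 + exp(−a(θ − b)))
P_1 = 1/(1+e^{1.6320}) = 0.1636
P_2 = 1/(1+e^{1.0200}) = 0.2650
L = P_1 × P_2 = 0.1636 × 0.2650 = 0.04335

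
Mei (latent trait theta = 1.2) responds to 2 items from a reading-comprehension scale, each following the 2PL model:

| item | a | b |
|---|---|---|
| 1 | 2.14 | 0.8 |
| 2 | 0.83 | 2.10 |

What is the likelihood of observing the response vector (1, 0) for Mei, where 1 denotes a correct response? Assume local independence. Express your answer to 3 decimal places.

P(theta) = 1 / (1 + exp(−a(theta − b)))
P_1 = 1/(1+e^{-0.8560}) = 0.7018
P_2 = 1/(1+e^{0.7470}) = 0.3215
L = P_1 × (1−P_2) = 0.7018 × 0.6785 = 0.47621

0.476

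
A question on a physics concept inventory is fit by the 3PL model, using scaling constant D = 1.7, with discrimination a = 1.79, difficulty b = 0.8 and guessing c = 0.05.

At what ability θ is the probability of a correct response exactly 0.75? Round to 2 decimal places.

P(θ) = c + (1 − c) · 1 / (1 + exp(−D·a(θ − b)))
Remove guessing floor: (0.75 − 0.05)/(1 − 0.05) = 0.7368
logit = ln(0.7368/0.2632) = 1.0296
θ = b + logit/(1.7·a) = 0.8 + 1.0296/3.0430 = 1.1384

1.14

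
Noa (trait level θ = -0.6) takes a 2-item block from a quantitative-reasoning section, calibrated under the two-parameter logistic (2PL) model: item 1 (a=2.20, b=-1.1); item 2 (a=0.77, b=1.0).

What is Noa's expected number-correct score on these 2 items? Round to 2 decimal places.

0.98

P(θ) = 1 / (1 + exp(−a(θ − b)))
P_1 = 1/(1+e^{-1.1000}) = 0.7503
P_2 = 1/(1+e^{1.2320}) = 0.2258
E[score] = 0.7503 + 0.2258 = 0.9761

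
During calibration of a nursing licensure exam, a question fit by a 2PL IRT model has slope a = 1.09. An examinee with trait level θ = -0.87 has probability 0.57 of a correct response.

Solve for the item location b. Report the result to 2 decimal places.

-1.13

P(θ) = 1 / (1 + exp(−a(θ − b)))
logit(0.57) = ln(0.57/0.43) = 0.2819
b = θ − logit/(a) = -0.87 − 0.2819/1.0900 = -1.1286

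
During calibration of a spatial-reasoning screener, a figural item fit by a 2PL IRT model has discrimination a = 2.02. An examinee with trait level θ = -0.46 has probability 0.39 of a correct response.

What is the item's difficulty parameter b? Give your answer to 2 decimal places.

-0.24

P(θ) = 1 / (1 + exp(−a(θ − b)))
logit(0.39) = ln(0.39/0.61) = -0.4473
b = θ − logit/(a) = -0.46 − (-0.4473)/2.0200 = -0.2386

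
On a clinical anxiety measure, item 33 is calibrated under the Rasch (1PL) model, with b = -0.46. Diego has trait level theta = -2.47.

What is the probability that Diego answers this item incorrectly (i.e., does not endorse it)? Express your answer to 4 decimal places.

0.8818

P(theta) = 1 / (1 + exp(−(theta − b)))
Exponent: (-2.47 − (-0.46)) = -2.0100
1/(1 + e^{2.0100}) = 0.1182
P = 0.1182
P(incorrect) = 1 − 0.1182 = 0.8818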